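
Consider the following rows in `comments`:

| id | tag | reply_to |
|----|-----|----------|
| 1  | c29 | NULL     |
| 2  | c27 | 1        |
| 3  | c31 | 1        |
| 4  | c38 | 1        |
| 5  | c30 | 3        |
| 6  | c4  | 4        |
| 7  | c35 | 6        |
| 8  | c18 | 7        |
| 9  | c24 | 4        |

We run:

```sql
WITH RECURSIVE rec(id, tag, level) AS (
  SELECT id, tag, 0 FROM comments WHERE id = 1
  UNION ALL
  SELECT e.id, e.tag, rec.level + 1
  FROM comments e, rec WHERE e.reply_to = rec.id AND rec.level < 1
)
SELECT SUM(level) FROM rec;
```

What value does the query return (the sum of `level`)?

Base: id=1 (c29) at level 0.
Iteration 1: rows with reply_to in {1} -> c27 (id 2, level 1), c31 (id 3, level 1), c38 (id 4, level 1).
Iteration 2: level < 1 fails for all current rows; recursion stops.
SUM(level) = 0 + 1 + 1 + 1 = 3.

3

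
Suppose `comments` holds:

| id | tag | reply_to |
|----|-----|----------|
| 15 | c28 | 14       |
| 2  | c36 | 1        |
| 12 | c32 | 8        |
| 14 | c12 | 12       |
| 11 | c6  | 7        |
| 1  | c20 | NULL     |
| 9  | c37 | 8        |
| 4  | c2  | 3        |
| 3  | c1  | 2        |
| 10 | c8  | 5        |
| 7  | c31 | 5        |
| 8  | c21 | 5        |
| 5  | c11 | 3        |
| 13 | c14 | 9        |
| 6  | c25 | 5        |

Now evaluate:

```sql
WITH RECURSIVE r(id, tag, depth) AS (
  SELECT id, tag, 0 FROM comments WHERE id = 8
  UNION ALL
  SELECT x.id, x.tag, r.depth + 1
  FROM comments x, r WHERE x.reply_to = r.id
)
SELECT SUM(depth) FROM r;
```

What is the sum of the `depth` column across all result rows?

Base: id=8 (c21) at depth 0.
Iteration 1: rows with reply_to in {8} -> c37 (id 9, depth 1), c32 (id 12, depth 1).
Iteration 2: rows with reply_to in {9,12} -> c14 (id 13, depth 2), c12 (id 14, depth 2).
Iteration 3: rows with reply_to in {13,14} -> c28 (id 15, depth 3).
Iteration 4: no rows with reply_to in {15}; recursion stops.
SUM(depth) = 0 + 1 + 1 + 2 + 2 + 3 = 9.

9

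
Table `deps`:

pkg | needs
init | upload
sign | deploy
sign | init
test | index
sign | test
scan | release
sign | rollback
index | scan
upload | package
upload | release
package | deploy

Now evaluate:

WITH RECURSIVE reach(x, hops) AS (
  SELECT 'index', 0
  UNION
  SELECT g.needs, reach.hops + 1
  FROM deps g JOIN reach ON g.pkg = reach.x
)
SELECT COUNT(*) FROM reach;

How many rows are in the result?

Base: (index, hops=0).
Iteration 1: edges from {index} -> (scan, hops=1).
Iteration 2: edges from {scan} -> (release, hops=2).
Iteration 3: no outgoing edges from {release}; recursion stops.
Total rows emitted: 3.

3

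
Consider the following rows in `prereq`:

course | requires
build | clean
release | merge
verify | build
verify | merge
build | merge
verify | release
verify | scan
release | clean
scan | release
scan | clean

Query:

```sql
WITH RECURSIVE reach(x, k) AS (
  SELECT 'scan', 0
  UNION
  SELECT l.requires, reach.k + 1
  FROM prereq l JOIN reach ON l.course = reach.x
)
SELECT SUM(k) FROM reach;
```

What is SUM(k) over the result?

6

Base: (scan, k=0).
Iteration 1: edges from {scan} -> (clean, k=1), (release, k=1).
Iteration 2: edges from {clean,release} -> (clean, k=2), (merge, k=2).
Iteration 3: no outgoing edges from {clean,merge}; recursion stops.
SUM(k) = 0 + 1 + 1 + 2 + 2 = 6.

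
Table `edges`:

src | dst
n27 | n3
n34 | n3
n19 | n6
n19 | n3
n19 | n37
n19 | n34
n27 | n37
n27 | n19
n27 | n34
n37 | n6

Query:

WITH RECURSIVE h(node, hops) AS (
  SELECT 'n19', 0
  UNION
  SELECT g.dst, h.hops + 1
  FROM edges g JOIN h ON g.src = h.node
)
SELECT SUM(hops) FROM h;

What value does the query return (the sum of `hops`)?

Base: (n19, hops=0).
Iteration 1: edges from {n19} -> (n3, hops=1), (n34, hops=1), (n37, hops=1), (n6, hops=1).
Iteration 2: edges from {n3,n34,n37,n6} -> (n3, hops=2), (n6, hops=2).
Iteration 3: no outgoing edges from {n3,n6}; recursion stops.
SUM(hops) = 0 + 1 + 1 + 1 + 1 + 2 + 2 = 8.

8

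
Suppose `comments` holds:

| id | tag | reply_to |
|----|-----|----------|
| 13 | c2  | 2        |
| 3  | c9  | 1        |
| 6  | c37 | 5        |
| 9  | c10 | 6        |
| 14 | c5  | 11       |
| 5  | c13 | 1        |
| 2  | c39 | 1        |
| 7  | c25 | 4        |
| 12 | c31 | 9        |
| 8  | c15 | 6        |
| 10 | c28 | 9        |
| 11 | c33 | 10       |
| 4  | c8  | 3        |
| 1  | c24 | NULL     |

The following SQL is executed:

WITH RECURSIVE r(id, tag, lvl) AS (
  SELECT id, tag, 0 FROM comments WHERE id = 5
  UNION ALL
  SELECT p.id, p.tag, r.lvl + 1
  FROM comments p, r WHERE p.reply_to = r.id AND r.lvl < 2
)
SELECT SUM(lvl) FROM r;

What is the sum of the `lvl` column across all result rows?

Base: id=5 (c13) at lvl 0.
Iteration 1: rows with reply_to in {5} -> c37 (id 6, lvl 1).
Iteration 2: rows with reply_to in {6} -> c15 (id 8, lvl 2), c10 (id 9, lvl 2).
Iteration 3: lvl < 2 fails for all current rows; recursion stops.
SUM(lvl) = 0 + 1 + 2 + 2 = 5.

5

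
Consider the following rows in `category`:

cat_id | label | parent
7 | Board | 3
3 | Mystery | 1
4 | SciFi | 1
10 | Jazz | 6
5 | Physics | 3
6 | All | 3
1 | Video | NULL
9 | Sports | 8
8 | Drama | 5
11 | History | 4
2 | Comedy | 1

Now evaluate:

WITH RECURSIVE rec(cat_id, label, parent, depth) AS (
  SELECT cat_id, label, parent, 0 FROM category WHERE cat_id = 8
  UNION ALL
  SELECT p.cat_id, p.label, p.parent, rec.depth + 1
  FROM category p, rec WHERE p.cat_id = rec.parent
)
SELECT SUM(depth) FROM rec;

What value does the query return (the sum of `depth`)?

6

Base: cat_id=8 (Drama), parent=5, depth 0.
Iteration 1: join on cat_id=5 -> Physics (id 5, parent=3, depth 1).
Iteration 2: join on cat_id=3 -> Mystery (id 3, parent=1, depth 2).
Iteration 3: join on cat_id=1 -> Video (id 1, parent=NULL, depth 3).
Iteration 4: parent is NULL; no match; recursion stops.
SUM(depth) = 0 + 1 + 2 + 3 = 6.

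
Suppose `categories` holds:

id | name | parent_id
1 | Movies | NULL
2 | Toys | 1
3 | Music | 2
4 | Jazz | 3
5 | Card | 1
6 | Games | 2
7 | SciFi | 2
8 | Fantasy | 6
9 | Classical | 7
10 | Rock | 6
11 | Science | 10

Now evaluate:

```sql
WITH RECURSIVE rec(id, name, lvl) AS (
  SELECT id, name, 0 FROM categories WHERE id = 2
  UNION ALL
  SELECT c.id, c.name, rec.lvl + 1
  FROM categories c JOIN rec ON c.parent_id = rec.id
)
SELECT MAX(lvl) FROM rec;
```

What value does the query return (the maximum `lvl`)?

Base: id=2 (Toys) at lvl 0.
Iteration 1: rows with parent_id in {2} -> Music (id 3, lvl 1), Games (id 6, lvl 1), SciFi (id 7, lvl 1).
Iteration 2: rows with parent_id in {3,6,7} -> Jazz (id 4, lvl 2), Fantasy (id 8, lvl 2), Classical (id 9, lvl 2), Rock (id 10, lvl 2).
Iteration 3: rows with parent_id in {4,8,9,10} -> Science (id 11, lvl 3).
Iteration 4: no rows with parent_id in {11}; recursion stops.
lvl values: 0, 1, 1, 1, 2, 2, 2, 2, 3; the maximum is 3.

3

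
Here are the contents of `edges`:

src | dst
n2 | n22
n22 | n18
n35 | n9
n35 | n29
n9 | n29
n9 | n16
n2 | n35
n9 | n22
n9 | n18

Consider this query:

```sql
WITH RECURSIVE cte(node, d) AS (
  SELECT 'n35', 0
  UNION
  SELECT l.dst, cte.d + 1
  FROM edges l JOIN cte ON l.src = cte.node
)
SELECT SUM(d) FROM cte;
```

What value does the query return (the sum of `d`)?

13

Base: (n35, d=0).
Iteration 1: edges from {n35} -> (n29, d=1), (n9, d=1).
Iteration 2: edges from {n29,n9} -> (n16, d=2), (n18, d=2), (n22, d=2), (n29, d=2).
Iteration 3: edges from {n16,n18,n22,n29} -> (n18, d=3).
Iteration 4: no outgoing edges from {n18}; recursion stops.
SUM(d) = 0 + 1 + 1 + 2 + 2 + 2 + 2 + 3 = 13.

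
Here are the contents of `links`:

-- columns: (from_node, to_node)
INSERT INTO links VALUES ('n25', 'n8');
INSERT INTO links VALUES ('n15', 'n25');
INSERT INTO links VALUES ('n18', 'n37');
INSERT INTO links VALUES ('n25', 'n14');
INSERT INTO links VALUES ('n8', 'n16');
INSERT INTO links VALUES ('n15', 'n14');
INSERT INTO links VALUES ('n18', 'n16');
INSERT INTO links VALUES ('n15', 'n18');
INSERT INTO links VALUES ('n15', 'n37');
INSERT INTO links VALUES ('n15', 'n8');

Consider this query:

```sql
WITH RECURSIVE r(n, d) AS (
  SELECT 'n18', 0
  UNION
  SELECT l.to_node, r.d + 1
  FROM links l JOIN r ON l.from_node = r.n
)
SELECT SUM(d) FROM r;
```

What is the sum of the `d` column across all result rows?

Base: (n18, d=0).
Iteration 1: edges from {n18} -> (n16, d=1), (n37, d=1).
Iteration 2: no outgoing edges from {n16,n37}; recursion stops.
SUM(d) = 0 + 1 + 1 = 2.

2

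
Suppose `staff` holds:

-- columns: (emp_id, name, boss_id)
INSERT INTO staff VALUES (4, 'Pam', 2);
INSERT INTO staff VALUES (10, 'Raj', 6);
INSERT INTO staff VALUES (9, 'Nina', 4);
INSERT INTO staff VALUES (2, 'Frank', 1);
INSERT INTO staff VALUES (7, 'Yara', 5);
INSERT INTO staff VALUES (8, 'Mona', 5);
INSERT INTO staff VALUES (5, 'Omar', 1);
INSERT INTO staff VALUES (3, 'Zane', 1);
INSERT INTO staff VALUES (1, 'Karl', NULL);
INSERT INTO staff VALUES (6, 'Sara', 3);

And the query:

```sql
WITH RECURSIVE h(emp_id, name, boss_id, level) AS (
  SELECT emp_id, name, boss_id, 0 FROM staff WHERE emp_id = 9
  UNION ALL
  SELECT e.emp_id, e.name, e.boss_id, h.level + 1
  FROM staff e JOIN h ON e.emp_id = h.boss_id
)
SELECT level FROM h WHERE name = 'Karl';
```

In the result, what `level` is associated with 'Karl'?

Base: emp_id=9 (Nina), boss_id=4, level 0.
Iteration 1: join on emp_id=4 -> Pam (id 4, boss_id=2, level 1).
Iteration 2: join on emp_id=2 -> Frank (id 2, boss_id=1, level 2).
Iteration 3: join on emp_id=1 -> Karl (id 1, boss_id=NULL, level 3).
Iteration 4: boss_id is NULL; no match; recursion stops.

3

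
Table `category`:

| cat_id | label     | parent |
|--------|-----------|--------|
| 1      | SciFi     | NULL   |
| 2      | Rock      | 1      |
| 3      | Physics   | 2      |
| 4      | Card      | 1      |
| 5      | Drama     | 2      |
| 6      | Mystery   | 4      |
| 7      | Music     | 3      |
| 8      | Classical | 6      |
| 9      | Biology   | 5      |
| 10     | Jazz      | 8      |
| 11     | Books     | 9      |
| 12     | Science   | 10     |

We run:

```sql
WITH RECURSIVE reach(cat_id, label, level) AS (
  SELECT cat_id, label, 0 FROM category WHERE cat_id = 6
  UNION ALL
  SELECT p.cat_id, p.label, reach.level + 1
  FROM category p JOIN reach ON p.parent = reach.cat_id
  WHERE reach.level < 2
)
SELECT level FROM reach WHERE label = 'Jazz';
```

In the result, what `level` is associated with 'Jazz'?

Base: cat_id=6 (Mystery) at level 0.
Iteration 1: rows with parent in {6} -> Classical (id 8, level 1).
Iteration 2: rows with parent in {8} -> Jazz (id 10, level 2).
Iteration 3: level < 2 fails for all current rows; recursion stops.

2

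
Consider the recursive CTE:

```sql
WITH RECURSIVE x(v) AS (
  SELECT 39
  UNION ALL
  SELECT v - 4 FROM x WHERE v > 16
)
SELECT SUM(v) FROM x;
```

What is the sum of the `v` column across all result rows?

189

Base: v=39.
Iteration 1: 39 > 16 holds -> v = 39 - 4 = 35.
Iteration 2: 35 > 16 holds -> v = 35 - 4 = 31.
Iteration 3: 31 > 16 holds -> v = 31 - 4 = 27.
Iteration 4: 27 > 16 holds -> v = 27 - 4 = 23.
Iteration 5: 23 > 16 holds -> v = 23 - 4 = 19.
Iteration 6: 19 > 16 holds -> v = 19 - 4 = 15.
Iteration 7: 15 > 16 fails; recursion stops.
SUM(v) = 39 + 35 + 31 + 27 + 23 + 19 + 15 = 189.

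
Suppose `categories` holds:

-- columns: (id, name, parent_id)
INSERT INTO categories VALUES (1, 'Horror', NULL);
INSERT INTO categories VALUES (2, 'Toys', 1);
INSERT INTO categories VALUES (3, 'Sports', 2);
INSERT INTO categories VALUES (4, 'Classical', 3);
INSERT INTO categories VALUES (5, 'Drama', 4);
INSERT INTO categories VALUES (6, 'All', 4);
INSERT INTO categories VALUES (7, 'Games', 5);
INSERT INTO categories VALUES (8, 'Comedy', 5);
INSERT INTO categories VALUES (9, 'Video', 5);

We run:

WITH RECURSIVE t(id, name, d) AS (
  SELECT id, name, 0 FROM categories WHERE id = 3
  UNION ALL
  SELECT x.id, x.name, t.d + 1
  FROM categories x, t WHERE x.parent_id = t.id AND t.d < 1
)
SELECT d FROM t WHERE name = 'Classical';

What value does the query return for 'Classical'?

Base: id=3 (Sports) at d 0.
Iteration 1: rows with parent_id in {3} -> Classical (id 4, d 1).
Iteration 2: d < 1 fails for all current rows; recursion stops.

1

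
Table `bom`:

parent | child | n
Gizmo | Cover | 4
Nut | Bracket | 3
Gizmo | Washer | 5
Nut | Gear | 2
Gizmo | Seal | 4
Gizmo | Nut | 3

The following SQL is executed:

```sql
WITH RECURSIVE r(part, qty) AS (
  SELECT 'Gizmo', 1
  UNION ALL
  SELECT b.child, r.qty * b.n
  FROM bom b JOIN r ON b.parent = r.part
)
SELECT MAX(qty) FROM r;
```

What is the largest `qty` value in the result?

9

Base: (Gizmo, qty=1).
Iteration 1: components of {Gizmo} -> Cover = 1*4 = 4, Nut = 1*3 = 3, Seal = 1*4 = 4, Washer = 1*5 = 5.
Iteration 2: components of {Cover,Nut,Seal,Washer} -> Bracket = 3*3 = 9, Gear = 3*2 = 6.
Iteration 3: no further components; recursion stops.
qty values: 1, 4, 5, 3, 4, 9, 6; the maximum is 9.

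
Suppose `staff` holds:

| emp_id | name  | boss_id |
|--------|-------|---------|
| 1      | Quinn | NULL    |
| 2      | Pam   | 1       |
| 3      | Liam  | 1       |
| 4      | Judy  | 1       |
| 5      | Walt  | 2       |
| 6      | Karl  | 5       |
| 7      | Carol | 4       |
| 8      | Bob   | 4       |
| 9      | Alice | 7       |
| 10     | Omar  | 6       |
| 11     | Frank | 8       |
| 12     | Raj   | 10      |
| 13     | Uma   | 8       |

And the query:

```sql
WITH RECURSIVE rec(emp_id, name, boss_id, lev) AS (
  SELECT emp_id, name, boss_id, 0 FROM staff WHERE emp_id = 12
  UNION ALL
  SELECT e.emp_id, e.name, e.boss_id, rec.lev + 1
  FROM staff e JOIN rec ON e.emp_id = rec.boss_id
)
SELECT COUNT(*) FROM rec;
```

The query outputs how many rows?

Base: emp_id=12 (Raj), boss_id=10, lev 0.
Iteration 1: join on emp_id=10 -> Omar (id 10, boss_id=6, lev 1).
Iteration 2: join on emp_id=6 -> Karl (id 6, boss_id=5, lev 2).
Iteration 3: join on emp_id=5 -> Walt (id 5, boss_id=2, lev 3).
Iteration 4: join on emp_id=2 -> Pam (id 2, boss_id=1, lev 4).
Iteration 5: join on emp_id=1 -> Quinn (id 1, boss_id=NULL, lev 5).
Iteration 6: boss_id is NULL; no match; recursion stops.
Total rows emitted: 6.

6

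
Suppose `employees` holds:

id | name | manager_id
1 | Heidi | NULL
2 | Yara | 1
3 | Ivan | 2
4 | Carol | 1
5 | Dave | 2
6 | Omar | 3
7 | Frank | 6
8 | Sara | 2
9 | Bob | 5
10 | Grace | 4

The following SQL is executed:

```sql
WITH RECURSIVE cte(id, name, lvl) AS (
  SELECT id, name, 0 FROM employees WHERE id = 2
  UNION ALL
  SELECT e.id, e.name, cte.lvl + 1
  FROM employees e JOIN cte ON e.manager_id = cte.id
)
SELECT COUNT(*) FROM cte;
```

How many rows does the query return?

Base: id=2 (Yara) at lvl 0.
Iteration 1: rows with manager_id in {2} -> Ivan (id 3, lvl 1), Dave (id 5, lvl 1), Sara (id 8, lvl 1).
Iteration 2: rows with manager_id in {3,5,8} -> Omar (id 6, lvl 2), Bob (id 9, lvl 2).
Iteration 3: rows with manager_id in {6,9} -> Frank (id 7, lvl 3).
Iteration 4: no rows with manager_id in {7}; recursion stops.
Total rows emitted: 7.

7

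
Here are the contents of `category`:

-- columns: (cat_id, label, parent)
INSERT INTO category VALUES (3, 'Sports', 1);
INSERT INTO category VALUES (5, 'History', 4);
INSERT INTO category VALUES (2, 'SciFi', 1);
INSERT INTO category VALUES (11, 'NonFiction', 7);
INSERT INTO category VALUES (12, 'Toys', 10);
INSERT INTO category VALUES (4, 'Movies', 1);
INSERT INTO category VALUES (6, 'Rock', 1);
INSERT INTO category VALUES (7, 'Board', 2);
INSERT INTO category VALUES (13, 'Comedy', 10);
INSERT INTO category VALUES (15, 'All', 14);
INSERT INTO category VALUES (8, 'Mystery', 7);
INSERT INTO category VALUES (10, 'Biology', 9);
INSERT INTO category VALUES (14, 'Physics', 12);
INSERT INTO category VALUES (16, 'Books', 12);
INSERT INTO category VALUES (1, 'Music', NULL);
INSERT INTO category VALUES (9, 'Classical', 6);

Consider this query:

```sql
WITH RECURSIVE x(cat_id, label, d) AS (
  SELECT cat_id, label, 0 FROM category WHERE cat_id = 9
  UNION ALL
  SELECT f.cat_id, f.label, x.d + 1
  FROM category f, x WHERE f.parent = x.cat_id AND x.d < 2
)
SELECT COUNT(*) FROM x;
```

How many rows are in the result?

4

Base: cat_id=9 (Classical) at d 0.
Iteration 1: rows with parent in {9} -> Biology (id 10, d 1).
Iteration 2: rows with parent in {10} -> Toys (id 12, d 2), Comedy (id 13, d 2).
Iteration 3: d < 2 fails for all current rows; recursion stops.
Total rows emitted: 4.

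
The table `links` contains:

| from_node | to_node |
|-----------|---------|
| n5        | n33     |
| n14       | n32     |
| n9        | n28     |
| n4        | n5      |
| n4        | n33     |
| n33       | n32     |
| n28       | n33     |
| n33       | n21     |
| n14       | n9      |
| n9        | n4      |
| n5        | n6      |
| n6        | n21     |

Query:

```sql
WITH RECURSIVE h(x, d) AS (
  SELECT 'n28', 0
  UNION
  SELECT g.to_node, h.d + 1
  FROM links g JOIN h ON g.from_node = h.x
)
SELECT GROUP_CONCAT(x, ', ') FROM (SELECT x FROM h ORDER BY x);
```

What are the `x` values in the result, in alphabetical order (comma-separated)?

n21, n28, n32, n33

Base: (n28, d=0).
Iteration 1: edges from {n28} -> (n33, d=1).
Iteration 2: edges from {n33} -> (n21, d=2), (n32, d=2).
Iteration 3: no outgoing edges from {n21,n32}; recursion stops.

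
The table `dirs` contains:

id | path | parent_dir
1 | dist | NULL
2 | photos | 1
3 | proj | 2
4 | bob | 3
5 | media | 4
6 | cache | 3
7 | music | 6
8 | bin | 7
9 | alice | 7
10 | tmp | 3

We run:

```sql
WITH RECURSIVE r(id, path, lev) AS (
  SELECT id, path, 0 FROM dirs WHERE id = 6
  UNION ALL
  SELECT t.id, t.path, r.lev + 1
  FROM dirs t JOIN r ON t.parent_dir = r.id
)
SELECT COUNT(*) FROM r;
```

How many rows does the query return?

Base: id=6 (cache) at lev 0.
Iteration 1: rows with parent_dir in {6} -> music (id 7, lev 1).
Iteration 2: rows with parent_dir in {7} -> bin (id 8, lev 2), alice (id 9, lev 2).
Iteration 3: no rows with parent_dir in {8,9}; recursion stops.
Total rows emitted: 4.

4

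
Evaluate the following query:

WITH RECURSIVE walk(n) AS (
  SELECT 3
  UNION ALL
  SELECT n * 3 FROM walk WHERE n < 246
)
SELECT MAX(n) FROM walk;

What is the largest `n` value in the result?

Base: n=3.
Iteration 1: 3 < 246 holds -> n = 3 * 3 = 9.
Iteration 2: 9 < 246 holds -> n = 9 * 3 = 27.
Iteration 3: 27 < 246 holds -> n = 27 * 3 = 81.
Iteration 4: 81 < 246 holds -> n = 81 * 3 = 243.
Iteration 5: 243 < 246 holds -> n = 243 * 3 = 729.
Iteration 6: 729 < 246 fails; recursion stops.
n values: 3, 9, 27, 81, 243, 729; the maximum is 729.

729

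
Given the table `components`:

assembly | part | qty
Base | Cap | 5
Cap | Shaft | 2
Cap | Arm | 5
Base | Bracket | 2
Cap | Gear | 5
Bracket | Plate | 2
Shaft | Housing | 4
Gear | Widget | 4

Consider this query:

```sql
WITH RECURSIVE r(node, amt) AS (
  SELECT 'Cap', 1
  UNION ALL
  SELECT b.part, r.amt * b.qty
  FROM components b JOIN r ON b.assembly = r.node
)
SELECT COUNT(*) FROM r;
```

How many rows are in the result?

6

Base: (Cap, amt=1).
Iteration 1: components of {Cap} -> Arm = 1*5 = 5, Gear = 1*5 = 5, Shaft = 1*2 = 2.
Iteration 2: components of {Arm,Gear,Shaft} -> Housing = 2*4 = 8, Widget = 5*4 = 20.
Iteration 3: no further components; recursion stops.
Total rows emitted: 6.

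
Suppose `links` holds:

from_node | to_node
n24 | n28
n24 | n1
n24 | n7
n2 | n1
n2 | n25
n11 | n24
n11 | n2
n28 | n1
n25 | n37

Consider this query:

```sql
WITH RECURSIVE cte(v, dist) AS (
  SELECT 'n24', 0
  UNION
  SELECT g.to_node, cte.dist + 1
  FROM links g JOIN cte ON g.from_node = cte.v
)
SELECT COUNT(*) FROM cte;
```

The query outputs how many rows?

5

Base: (n24, dist=0).
Iteration 1: edges from {n24} -> (n1, dist=1), (n28, dist=1), (n7, dist=1).
Iteration 2: edges from {n1,n28,n7} -> (n1, dist=2).
Iteration 3: no outgoing edges from {n1}; recursion stops.
Total rows emitted: 5.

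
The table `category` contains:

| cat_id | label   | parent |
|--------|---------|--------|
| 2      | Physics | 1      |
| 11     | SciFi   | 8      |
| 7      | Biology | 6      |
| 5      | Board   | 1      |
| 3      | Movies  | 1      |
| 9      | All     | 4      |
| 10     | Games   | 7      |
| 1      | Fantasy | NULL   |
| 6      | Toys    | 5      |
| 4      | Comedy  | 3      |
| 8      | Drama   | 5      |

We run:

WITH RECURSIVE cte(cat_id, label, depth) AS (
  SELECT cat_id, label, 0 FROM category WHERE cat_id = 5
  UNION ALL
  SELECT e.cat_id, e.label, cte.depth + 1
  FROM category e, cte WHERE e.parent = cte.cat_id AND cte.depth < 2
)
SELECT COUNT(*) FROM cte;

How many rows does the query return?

Base: cat_id=5 (Board) at depth 0.
Iteration 1: rows with parent in {5} -> Toys (id 6, depth 1), Drama (id 8, depth 1).
Iteration 2: rows with parent in {6,8} -> Biology (id 7, depth 2), SciFi (id 11, depth 2).
Iteration 3: depth < 2 fails for all current rows; recursion stops.
Total rows emitted: 5.

5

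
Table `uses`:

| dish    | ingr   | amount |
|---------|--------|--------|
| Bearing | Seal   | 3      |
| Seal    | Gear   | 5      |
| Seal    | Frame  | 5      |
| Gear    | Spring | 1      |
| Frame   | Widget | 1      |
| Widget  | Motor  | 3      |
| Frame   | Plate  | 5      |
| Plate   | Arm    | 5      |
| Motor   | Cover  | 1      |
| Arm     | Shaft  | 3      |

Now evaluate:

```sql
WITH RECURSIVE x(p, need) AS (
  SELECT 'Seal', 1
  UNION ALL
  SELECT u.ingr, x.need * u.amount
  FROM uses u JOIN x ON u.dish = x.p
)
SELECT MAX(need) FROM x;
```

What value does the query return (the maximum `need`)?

375

Base: (Seal, need=1).
Iteration 1: components of {Seal} -> Frame = 1*5 = 5, Gear = 1*5 = 5.
Iteration 2: components of {Frame,Gear} -> Plate = 5*5 = 25, Spring = 5*1 = 5, Widget = 5*1 = 5.
Iteration 3: components of {Plate,Spring,Widget} -> Arm = 25*5 = 125, Motor = 5*3 = 15.
Iteration 4: components of {Arm,Motor} -> Cover = 15*1 = 15, Shaft = 125*3 = 375.
Iteration 5: no further components; recursion stops.
need values: 1, 5, 5, 5, 5, 25, 15, 125, 15, 375; the maximum is 375.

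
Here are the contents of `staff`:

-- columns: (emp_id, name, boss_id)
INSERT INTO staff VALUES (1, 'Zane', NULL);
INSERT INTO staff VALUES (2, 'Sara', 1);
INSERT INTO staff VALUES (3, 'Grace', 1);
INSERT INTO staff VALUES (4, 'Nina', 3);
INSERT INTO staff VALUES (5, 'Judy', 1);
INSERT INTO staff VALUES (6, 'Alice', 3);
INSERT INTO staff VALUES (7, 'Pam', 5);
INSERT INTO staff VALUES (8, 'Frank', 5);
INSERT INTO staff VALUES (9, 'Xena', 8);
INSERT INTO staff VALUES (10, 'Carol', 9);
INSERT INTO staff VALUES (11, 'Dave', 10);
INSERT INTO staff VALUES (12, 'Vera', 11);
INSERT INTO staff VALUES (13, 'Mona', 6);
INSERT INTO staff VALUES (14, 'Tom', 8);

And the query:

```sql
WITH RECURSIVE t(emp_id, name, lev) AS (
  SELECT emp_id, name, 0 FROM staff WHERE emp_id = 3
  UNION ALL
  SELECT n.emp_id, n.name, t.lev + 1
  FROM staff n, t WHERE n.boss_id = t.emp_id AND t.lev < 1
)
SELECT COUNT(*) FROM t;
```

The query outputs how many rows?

Base: emp_id=3 (Grace) at lev 0.
Iteration 1: rows with boss_id in {3} -> Nina (id 4, lev 1), Alice (id 6, lev 1).
Iteration 2: lev < 1 fails for all current rows; recursion stops.
Total rows emitted: 3.

3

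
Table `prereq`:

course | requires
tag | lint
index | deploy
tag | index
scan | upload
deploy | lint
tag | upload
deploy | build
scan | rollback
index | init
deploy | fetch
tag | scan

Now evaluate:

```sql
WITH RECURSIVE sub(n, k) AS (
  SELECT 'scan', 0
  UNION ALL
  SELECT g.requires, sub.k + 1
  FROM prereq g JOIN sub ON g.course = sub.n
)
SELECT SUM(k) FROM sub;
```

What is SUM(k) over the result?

Base: (scan, k=0).
Iteration 1: edges from {scan} -> (rollback, k=1), (upload, k=1).
Iteration 2: no outgoing edges from {rollback,upload}; recursion stops.
SUM(k) = 0 + 1 + 1 = 2.

2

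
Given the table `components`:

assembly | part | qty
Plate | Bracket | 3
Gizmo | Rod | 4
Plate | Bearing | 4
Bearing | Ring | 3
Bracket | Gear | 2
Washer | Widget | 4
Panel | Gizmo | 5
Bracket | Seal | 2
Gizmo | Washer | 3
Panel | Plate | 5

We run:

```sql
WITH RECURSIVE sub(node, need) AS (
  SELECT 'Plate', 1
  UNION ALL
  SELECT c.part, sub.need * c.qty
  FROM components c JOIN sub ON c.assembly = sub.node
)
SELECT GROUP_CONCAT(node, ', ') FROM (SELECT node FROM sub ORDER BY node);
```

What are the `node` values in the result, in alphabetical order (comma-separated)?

Base: (Plate, need=1).
Iteration 1: components of {Plate} -> Bearing = 1*4 = 4, Bracket = 1*3 = 3.
Iteration 2: components of {Bearing,Bracket} -> Gear = 3*2 = 6, Ring = 4*3 = 12, Seal = 3*2 = 6.
Iteration 3: no further components; recursion stops.

Bearing, Bracket, Gear, Plate, Ring, Seal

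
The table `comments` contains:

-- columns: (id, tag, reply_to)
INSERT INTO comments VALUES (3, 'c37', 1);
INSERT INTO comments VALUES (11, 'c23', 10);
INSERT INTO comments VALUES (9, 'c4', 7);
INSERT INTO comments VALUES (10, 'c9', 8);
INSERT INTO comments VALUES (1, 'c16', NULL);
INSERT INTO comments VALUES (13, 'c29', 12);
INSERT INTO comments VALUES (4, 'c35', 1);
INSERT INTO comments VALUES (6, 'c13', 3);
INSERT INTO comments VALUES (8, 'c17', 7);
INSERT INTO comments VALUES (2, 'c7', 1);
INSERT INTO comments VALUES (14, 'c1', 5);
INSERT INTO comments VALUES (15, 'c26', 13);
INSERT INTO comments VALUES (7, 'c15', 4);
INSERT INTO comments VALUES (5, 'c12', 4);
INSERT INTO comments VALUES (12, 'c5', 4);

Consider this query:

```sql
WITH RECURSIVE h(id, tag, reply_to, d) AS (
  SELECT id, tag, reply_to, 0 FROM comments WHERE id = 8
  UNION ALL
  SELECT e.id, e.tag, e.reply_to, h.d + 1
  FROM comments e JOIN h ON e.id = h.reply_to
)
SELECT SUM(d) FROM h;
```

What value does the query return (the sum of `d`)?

Base: id=8 (c17), reply_to=7, d 0.
Iteration 1: join on id=7 -> c15 (id 7, reply_to=4, d 1).
Iteration 2: join on id=4 -> c35 (id 4, reply_to=1, d 2).
Iteration 3: join on id=1 -> c16 (id 1, reply_to=NULL, d 3).
Iteration 4: reply_to is NULL; no match; recursion stops.
SUM(d) = 0 + 1 + 2 + 3 = 6.

6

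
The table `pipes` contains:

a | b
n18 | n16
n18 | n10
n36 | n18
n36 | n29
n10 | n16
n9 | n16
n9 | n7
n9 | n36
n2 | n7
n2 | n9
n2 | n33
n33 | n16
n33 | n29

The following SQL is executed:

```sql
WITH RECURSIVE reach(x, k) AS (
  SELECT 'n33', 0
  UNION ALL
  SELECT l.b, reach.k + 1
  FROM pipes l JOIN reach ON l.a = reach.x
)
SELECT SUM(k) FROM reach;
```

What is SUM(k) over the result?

2

Base: (n33, k=0).
Iteration 1: edges from {n33} -> (n16, k=1), (n29, k=1).
Iteration 2: no outgoing edges from {n16,n29}; recursion stops.
SUM(k) = 0 + 1 + 1 = 2.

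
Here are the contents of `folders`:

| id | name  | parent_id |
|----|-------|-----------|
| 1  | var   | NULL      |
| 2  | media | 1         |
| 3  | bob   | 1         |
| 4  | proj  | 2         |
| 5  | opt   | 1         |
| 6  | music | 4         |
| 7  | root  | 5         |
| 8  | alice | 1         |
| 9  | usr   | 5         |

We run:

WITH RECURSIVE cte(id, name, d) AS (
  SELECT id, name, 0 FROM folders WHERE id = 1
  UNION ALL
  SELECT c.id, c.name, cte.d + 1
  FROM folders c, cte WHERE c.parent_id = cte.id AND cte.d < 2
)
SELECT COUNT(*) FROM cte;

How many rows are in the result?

Base: id=1 (var) at d 0.
Iteration 1: rows with parent_id in {1} -> media (id 2, d 1), bob (id 3, d 1), opt (id 5, d 1), alice (id 8, d 1).
Iteration 2: rows with parent_id in {2,3,5,8} -> proj (id 4, d 2), root (id 7, d 2), usr (id 9, d 2).
Iteration 3: d < 2 fails for all current rows; recursion stops.
Total rows emitted: 8.

8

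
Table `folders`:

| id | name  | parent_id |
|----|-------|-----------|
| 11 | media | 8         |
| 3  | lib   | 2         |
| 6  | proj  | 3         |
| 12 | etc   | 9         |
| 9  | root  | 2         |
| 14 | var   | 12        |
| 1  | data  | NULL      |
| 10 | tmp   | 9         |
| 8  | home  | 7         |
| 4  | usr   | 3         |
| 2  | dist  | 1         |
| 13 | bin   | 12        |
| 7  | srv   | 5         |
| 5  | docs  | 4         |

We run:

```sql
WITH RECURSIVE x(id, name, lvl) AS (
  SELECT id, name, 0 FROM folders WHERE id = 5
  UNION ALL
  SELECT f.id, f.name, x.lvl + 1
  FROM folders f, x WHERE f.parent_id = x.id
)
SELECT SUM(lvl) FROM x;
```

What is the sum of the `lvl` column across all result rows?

Base: id=5 (docs) at lvl 0.
Iteration 1: rows with parent_id in {5} -> srv (id 7, lvl 1).
Iteration 2: rows with parent_id in {7} -> home (id 8, lvl 2).
Iteration 3: rows with parent_id in {8} -> media (id 11, lvl 3).
Iteration 4: no rows with parent_id in {11}; recursion stops.
SUM(lvl) = 0 + 1 + 2 + 3 = 6.

6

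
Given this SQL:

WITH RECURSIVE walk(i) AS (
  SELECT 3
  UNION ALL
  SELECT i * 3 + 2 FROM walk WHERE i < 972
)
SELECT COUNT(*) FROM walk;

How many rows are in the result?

Base: i=3.
Iteration 1: 3 < 972 holds -> i = 3 * 3 + 2 = 11.
Iteration 2: 11 < 972 holds -> i = 11 * 3 + 2 = 35.
Iteration 3: 35 < 972 holds -> i = 35 * 3 + 2 = 107.
Iteration 4: 107 < 972 holds -> i = 107 * 3 + 2 = 323.
Iteration 5: 323 < 972 holds -> i = 323 * 3 + 2 = 971.
Iteration 6: 971 < 972 holds -> i = 971 * 3 + 2 = 2915.
Iteration 7: 2915 < 972 fails; recursion stops.
Total rows emitted: 7.

7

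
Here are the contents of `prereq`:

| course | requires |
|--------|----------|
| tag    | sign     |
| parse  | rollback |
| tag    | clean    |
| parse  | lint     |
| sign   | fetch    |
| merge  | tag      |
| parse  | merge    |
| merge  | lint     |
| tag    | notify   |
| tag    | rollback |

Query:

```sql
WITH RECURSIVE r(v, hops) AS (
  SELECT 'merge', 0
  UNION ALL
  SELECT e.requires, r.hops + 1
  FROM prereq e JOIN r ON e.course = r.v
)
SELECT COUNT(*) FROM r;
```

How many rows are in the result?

8

Base: (merge, hops=0).
Iteration 1: edges from {merge} -> (lint, hops=1), (tag, hops=1).
Iteration 2: edges from {lint,tag} -> (clean, hops=2), (notify, hops=2), (rollback, hops=2), (sign, hops=2).
Iteration 3: edges from {clean,notify,rollback,sign} -> (fetch, hops=3).
Iteration 4: no outgoing edges from {fetch}; recursion stops.
Total rows emitted: 8.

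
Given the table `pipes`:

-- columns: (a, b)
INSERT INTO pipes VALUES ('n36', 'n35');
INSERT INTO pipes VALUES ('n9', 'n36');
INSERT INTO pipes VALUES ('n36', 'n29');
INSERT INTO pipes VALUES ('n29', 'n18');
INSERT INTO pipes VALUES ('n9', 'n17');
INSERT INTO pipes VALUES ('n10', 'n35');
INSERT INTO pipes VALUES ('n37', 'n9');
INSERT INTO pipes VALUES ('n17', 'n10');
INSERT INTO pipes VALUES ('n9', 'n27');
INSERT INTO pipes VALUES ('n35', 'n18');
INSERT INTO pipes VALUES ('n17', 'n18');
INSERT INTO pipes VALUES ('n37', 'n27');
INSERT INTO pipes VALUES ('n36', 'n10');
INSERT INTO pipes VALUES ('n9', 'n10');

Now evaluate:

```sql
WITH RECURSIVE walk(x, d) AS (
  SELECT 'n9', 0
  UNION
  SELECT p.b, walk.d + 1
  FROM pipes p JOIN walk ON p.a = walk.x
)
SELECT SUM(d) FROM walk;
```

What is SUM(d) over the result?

Base: (n9, d=0).
Iteration 1: edges from {n9} -> (n10, d=1), (n17, d=1), (n27, d=1), (n36, d=1).
Iteration 2: edges from {n10,n17,n27,n36} -> (n10, d=2), (n18, d=2), (n29, d=2), (n35, d=2). [UNION drops 2 duplicate row(s)]
Iteration 3: edges from {n10,n18,n29,n35} -> (n18, d=3), (n35, d=3). [UNION drops 1 duplicate row(s)]
Iteration 4: edges from {n18,n35} -> (n18, d=4).
Iteration 5: no outgoing edges from {n18}; recursion stops.
SUM(d) = 0 + 1 + 1 + 1 + 1 + 2 + 2 + 2 + 2 + 3 + 3 + 4 = 22.

22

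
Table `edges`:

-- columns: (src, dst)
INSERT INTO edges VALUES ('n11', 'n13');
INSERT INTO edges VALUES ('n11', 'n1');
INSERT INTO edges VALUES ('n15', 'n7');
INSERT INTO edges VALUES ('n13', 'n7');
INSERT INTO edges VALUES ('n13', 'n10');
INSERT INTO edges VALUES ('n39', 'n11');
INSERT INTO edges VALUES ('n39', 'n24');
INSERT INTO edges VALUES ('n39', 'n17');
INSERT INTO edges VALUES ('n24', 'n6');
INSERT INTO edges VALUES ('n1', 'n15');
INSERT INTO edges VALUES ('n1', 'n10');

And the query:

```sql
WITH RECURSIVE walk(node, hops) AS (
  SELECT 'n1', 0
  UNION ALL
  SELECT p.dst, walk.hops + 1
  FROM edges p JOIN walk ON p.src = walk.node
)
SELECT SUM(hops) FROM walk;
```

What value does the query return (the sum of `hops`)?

4

Base: (n1, hops=0).
Iteration 1: edges from {n1} -> (n10, hops=1), (n15, hops=1).
Iteration 2: edges from {n10,n15} -> (n7, hops=2).
Iteration 3: no outgoing edges from {n7}; recursion stops.
SUM(hops) = 0 + 1 + 1 + 2 = 4.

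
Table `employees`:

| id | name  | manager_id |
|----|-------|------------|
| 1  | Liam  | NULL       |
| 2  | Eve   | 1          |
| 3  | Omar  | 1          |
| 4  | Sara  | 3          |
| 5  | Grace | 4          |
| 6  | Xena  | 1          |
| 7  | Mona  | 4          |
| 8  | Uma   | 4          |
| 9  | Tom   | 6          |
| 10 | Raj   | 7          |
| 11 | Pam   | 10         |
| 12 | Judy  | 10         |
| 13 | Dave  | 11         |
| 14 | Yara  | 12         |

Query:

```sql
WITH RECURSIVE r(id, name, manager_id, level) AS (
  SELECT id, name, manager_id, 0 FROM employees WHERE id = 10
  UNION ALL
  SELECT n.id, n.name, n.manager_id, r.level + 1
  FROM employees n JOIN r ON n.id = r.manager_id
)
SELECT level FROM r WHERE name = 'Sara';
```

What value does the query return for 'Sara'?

2

Base: id=10 (Raj), manager_id=7, level 0.
Iteration 1: join on id=7 -> Mona (id 7, manager_id=4, level 1).
Iteration 2: join on id=4 -> Sara (id 4, manager_id=3, level 2).
Iteration 3: join on id=3 -> Omar (id 3, manager_id=1, level 3).
Iteration 4: join on id=1 -> Liam (id 1, manager_id=NULL, level 4).
Iteration 5: manager_id is NULL; no match; recursion stops.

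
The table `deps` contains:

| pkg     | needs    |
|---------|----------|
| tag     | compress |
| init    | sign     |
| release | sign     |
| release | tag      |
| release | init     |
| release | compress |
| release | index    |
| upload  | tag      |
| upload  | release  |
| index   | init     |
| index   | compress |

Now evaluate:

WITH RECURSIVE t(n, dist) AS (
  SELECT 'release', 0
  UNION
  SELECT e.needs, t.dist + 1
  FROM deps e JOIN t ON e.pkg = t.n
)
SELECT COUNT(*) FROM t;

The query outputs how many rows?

10

Base: (release, dist=0).
Iteration 1: edges from {release} -> (compress, dist=1), (index, dist=1), (init, dist=1), (sign, dist=1), (tag, dist=1).
Iteration 2: edges from {compress,index,init,sign,tag} -> (compress, dist=2), (init, dist=2), (sign, dist=2). [UNION drops 1 duplicate row(s)]
Iteration 3: edges from {compress,init,sign} -> (sign, dist=3).
Iteration 4: no outgoing edges from {sign}; recursion stops.
Total rows emitted: 10.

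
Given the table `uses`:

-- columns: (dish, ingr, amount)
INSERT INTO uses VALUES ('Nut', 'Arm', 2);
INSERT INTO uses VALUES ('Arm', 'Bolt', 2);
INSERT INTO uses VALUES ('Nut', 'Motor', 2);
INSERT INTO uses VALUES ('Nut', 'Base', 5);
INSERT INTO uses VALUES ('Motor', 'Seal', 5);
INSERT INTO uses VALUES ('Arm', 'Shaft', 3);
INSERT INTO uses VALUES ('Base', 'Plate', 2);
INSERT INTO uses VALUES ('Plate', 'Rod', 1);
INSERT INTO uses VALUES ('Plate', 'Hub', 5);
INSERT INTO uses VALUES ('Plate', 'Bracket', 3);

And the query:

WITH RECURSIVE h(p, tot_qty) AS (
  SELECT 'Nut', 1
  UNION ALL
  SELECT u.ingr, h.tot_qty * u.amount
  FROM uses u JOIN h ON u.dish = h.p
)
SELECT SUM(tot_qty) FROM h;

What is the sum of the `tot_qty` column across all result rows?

Base: (Nut, tot_qty=1).
Iteration 1: components of {Nut} -> Arm = 1*2 = 2, Base = 1*5 = 5, Motor = 1*2 = 2.
Iteration 2: components of {Arm,Base,Motor} -> Bolt = 2*2 = 4, Plate = 5*2 = 10, Seal = 2*5 = 10, Shaft = 2*3 = 6.
Iteration 3: components of {Bolt,Plate,Seal,Shaft} -> Bracket = 10*3 = 30, Hub = 10*5 = 50, Rod = 10*1 = 10.
Iteration 4: no further components; recursion stops.
SUM(tot_qty) = 1 + 2 + 2 + 5 + 4 + 6 + 10 + 10 + 10 + 50 + 30 = 130.

130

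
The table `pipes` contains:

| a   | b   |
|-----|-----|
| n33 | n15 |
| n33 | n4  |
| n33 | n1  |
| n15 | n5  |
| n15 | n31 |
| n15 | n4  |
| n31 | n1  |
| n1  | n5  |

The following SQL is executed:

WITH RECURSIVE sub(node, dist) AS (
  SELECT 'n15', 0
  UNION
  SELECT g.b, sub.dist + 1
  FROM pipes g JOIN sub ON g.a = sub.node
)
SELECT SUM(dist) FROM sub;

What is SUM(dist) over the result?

8

Base: (n15, dist=0).
Iteration 1: edges from {n15} -> (n31, dist=1), (n4, dist=1), (n5, dist=1).
Iteration 2: edges from {n31,n4,n5} -> (n1, dist=2).
Iteration 3: edges from {n1} -> (n5, dist=3).
Iteration 4: no outgoing edges from {n5}; recursion stops.
SUM(dist) = 0 + 1 + 1 + 1 + 2 + 3 = 8.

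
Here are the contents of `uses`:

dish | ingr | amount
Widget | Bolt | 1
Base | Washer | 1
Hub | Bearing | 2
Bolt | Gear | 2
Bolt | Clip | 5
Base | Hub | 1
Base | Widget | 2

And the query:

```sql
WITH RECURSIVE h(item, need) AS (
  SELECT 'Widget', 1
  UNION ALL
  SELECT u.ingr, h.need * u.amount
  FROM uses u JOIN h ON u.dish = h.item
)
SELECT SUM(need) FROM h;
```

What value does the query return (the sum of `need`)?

Base: (Widget, need=1).
Iteration 1: components of {Widget} -> Bolt = 1*1 = 1.
Iteration 2: components of {Bolt} -> Clip = 1*5 = 5, Gear = 1*2 = 2.
Iteration 3: no further components; recursion stops.
SUM(need) = 1 + 1 + 5 + 2 = 9.

9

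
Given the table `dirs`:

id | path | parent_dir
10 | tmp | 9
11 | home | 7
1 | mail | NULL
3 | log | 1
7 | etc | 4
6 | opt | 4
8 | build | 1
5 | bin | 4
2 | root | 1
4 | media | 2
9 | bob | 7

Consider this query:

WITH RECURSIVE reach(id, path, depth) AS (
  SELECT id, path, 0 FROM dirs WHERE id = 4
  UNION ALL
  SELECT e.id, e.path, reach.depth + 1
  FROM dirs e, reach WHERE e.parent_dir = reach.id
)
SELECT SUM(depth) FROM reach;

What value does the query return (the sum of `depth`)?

Base: id=4 (media) at depth 0.
Iteration 1: rows with parent_dir in {4} -> bin (id 5, depth 1), opt (id 6, depth 1), etc (id 7, depth 1).
Iteration 2: rows with parent_dir in {5,6,7} -> bob (id 9, depth 2), home (id 11, depth 2).
Iteration 3: rows with parent_dir in {9,11} -> tmp (id 10, depth 3).
Iteration 4: no rows with parent_dir in {10}; recursion stops.
SUM(depth) = 0 + 1 + 1 + 1 + 2 + 2 + 3 = 10.

10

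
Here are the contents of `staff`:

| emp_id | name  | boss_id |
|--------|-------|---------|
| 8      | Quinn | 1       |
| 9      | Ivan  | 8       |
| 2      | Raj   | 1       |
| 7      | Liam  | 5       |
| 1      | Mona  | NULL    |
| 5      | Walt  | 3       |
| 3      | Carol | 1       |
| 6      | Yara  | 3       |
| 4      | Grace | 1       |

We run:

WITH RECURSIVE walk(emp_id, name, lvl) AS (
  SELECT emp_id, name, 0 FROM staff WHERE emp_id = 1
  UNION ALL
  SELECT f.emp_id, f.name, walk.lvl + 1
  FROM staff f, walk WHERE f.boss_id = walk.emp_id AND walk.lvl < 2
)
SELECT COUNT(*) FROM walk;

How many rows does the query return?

8

Base: emp_id=1 (Mona) at lvl 0.
Iteration 1: rows with boss_id in {1} -> Raj (id 2, lvl 1), Carol (id 3, lvl 1), Grace (id 4, lvl 1), Quinn (id 8, lvl 1).
Iteration 2: rows with boss_id in {2,3,4,8} -> Walt (id 5, lvl 2), Yara (id 6, lvl 2), Ivan (id 9, lvl 2).
Iteration 3: lvl < 2 fails for all current rows; recursion stops.
Total rows emitted: 8.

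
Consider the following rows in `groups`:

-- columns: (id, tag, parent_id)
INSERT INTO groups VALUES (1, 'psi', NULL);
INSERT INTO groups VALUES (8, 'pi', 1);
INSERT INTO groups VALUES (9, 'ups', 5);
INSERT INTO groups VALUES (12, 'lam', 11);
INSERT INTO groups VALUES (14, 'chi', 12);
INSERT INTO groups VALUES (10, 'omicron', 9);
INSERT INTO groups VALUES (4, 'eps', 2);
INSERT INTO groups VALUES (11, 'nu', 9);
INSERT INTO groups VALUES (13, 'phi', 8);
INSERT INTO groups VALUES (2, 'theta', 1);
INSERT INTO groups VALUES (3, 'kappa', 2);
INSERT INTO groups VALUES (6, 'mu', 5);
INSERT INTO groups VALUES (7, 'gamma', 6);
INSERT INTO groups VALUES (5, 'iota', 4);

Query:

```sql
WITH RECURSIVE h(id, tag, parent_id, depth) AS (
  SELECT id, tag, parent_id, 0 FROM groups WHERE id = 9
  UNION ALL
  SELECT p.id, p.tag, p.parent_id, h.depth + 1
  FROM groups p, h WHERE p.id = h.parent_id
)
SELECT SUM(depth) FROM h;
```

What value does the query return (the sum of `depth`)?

Base: id=9 (ups), parent_id=5, depth 0.
Iteration 1: join on id=5 -> iota (id 5, parent_id=4, depth 1).
Iteration 2: join on id=4 -> eps (id 4, parent_id=2, depth 2).
Iteration 3: join on id=2 -> theta (id 2, parent_id=1, depth 3).
Iteration 4: join on id=1 -> psi (id 1, parent_id=NULL, depth 4).
Iteration 5: parent_id is NULL; no match; recursion stops.
SUM(depth) = 0 + 1 + 2 + 3 + 4 = 10.

10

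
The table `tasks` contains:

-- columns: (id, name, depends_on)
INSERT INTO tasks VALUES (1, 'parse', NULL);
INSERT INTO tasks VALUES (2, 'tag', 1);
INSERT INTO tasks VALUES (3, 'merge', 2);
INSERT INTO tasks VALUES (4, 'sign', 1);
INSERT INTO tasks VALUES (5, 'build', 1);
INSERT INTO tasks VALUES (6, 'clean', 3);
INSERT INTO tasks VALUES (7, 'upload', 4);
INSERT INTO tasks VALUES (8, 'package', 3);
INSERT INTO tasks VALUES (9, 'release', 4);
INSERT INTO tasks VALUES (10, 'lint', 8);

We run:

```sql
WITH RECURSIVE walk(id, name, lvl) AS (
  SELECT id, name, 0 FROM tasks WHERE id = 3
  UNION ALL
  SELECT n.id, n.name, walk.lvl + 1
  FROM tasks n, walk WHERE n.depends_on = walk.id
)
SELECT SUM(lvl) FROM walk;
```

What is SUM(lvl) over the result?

4

Base: id=3 (merge) at lvl 0.
Iteration 1: rows with depends_on in {3} -> clean (id 6, lvl 1), package (id 8, lvl 1).
Iteration 2: rows with depends_on in {6,8} -> lint (id 10, lvl 2).
Iteration 3: no rows with depends_on in {10}; recursion stops.
SUM(lvl) = 0 + 1 + 1 + 2 = 4.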